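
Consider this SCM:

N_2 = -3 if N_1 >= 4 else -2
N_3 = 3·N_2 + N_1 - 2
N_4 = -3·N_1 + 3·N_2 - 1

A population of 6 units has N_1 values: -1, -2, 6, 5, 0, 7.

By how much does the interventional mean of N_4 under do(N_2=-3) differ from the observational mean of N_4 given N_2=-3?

do(N_2=-3) breaks N_2's dependence on N_1. With N_2=-3 fixed, N_4 across the units is -7, -4, -28, -25, -10, -31, mean -17.5.
Observing N_2=-3 restricts to units where N_2's equation naturally yields -3: N_1 ∈ {6, 5, 7}. In that subpopulation N_4 = -28, -25, -31, mean -28.
Difference = -17.5 − (-28) = 10.5.

10.5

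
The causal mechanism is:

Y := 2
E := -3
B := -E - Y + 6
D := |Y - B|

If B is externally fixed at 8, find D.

6

The intervention breaks the incoming arrows to B: B := -E - Y + 6 no longer applies, and B = 8.
D = |Y - B|  [with Y=2, B=8]  = 6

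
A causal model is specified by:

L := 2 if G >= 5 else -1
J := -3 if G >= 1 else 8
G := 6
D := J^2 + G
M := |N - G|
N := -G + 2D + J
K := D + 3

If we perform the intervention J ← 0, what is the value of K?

9

Under do(J=0), the mechanism J := -3 if G >= 1 else 8 is discarded; J is fixed at 0.
D = J^2 + G  [with J=0, G=6]  = 6
K = D + 3  [with D=6]  = 9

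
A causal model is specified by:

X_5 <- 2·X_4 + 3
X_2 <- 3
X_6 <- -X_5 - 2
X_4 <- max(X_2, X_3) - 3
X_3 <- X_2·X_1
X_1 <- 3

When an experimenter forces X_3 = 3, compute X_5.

3

do(X_3=3) replaces the equation X_3 <- X_2·X_1 with the constant X_3 = 3.
X_4 = max(X_2, X_3) - 3  [with X_2=3, X_3=3]  = 0
X_5 = 2·X_4 + 3  [with X_4=0]  = 3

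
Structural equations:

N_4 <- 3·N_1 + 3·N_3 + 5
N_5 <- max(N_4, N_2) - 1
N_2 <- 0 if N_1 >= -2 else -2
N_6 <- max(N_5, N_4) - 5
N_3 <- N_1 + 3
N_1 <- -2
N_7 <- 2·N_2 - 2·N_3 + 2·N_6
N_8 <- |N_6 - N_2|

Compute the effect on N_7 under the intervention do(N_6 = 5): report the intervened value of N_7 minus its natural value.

Intervening sets N_6 = 5 and removes its equation (N_6 <- max(N_5, N_4) - 5).
N_2 = 0 if N_1 >= -2 else -2  [with N_1=-2]  = 0
N_3 = N_1 + 3  [with N_1=-2]  = 1
N_7 = 2·N_2 - 2·N_3 + 2·N_6  [with N_2=0, N_3=1, N_6=5]  = 8
Without intervention: N_2 = 0 if N_1 >= -2 else -2  [with N_1=-2]  = 0; N_3 = N_1 + 3  [with N_1=-2]  = 1; N_4 = 3·N_1 + 3·N_3 + 5  [with N_1=-2, N_3=1]  = 2; N_5 = max(N_4, N_2) - 1  [with N_4=2, N_2=0]  = 1; N_6 = max(N_5, N_4) - 5  [with N_5=1, N_4=2]  = -3; N_7 = 2·N_2 - 2·N_3 + 2·N_6  [with N_2=0, N_3=1, N_6=-3]  = -8.
Change = 8 − (-8) = 16.

16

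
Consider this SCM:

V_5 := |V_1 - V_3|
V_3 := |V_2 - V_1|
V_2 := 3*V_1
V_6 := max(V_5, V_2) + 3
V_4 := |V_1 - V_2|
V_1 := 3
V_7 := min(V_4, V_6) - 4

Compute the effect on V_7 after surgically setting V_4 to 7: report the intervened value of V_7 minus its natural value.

The intervention breaks the incoming arrows to V_4: V_4 := |V_1 - V_2| no longer applies, and V_4 = 7.
V_2 = 3*V_1  [with V_1=3]  = 9
V_3 = |V_2 - V_1|  [with V_2=9, V_1=3]  = 6
V_5 = |V_1 - V_3|  [with V_1=3, V_3=6]  = 3
V_6 = max(V_5, V_2) + 3  [with V_5=3, V_2=9]  = 12
V_7 = min(V_4, V_6) - 4  [with V_4=7, V_6=12]  = 3
Without intervention: V_2 = 3*V_1  [with V_1=3]  = 9; V_3 = |V_2 - V_1|  [with V_2=9, V_1=3]  = 6; V_4 = |V_1 - V_2|  [with V_1=3, V_2=9]  = 6; V_5 = |V_1 - V_3|  [with V_1=3, V_3=6]  = 3; V_6 = max(V_5, V_2) + 3  [with V_5=3, V_2=9]  = 12; V_7 = min(V_4, V_6) - 4  [with V_4=6, V_6=12]  = 2.
Change = 3 − 2 = 1.

1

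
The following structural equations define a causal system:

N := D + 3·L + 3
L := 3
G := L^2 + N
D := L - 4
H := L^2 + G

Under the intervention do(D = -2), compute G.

Under do(D=-2), the mechanism D := L - 4 is discarded; D is fixed at -2.
N = D + 3·L + 3  [with D=-2, L=3]  = 10
G = L^2 + N  [with L=3, N=10]  = 19

19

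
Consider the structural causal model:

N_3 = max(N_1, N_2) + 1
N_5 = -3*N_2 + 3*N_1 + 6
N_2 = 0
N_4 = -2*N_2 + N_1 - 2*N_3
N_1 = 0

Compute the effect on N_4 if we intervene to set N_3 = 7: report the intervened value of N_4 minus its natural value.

The intervention breaks the incoming arrows to N_3: N_3 = max(N_1, N_2) + 1 no longer applies, and N_3 = 7.
N_4 = -2*N_2 + N_1 - 2*N_3  [with N_2=0, N_1=0, N_3=7]  = -14
Without intervention: N_3 = max(N_1, N_2) + 1  [with N_1=0, N_2=0]  = 1; N_4 = -2*N_2 + N_1 - 2*N_3  [with N_2=0, N_1=0, N_3=1]  = -2.
Change = -14 − (-2) = -12.

-12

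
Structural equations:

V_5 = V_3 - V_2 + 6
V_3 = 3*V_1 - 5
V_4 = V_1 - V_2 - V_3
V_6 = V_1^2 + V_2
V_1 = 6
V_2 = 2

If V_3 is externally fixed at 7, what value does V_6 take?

The intervention breaks the incoming arrows to V_3: V_3 = 3*V_1 - 5 no longer applies, and V_3 = 7.
No directed path runs from V_3 to V_6, so V_6 keeps its natural value.
V_6 = V_1^2 + V_2  [with V_1=6, V_2=2]  = 38

38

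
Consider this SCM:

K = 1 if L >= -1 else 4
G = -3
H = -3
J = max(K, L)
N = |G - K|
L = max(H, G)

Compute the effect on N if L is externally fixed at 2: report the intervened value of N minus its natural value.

do(L=2) replaces the equation L = max(H, G) with the constant L = 2.
K = 1 if L >= -1 else 4  [with L=2]  = 1
N = |G - K|  [with G=-3, K=1]  = 4
Without intervention: L = max(H, G)  [with H=-3, G=-3]  = -3; K = 1 if L >= -1 else 4  [with L=-3]  = 4; N = |G - K|  [with G=-3, K=4]  = 7.
Change = 4 − 7 = -3.

-3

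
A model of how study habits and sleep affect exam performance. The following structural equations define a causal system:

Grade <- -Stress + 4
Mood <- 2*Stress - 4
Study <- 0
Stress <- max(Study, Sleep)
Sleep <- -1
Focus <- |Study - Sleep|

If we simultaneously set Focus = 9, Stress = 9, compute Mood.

14

The joint intervention fixes Focus = 9, Stress = 9, removing each variable's own equation.
Mood = 2*Stress - 4  [with Stress=9]  = 14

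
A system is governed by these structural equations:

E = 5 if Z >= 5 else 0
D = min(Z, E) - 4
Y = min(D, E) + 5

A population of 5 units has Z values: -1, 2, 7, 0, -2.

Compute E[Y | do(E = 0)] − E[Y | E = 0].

Under do(E=0), E's equation is replaced by E=0 for every unit. Per-unit Y: 0, 1, 1, 1, -1. Mean = 0.4.
Observing E=0 restricts to units where E's equation naturally yields 0: Z ∈ {-1, 2, 0, -2}. In that subpopulation Y = 0, 1, 1, -1, mean 0.25.
Difference = 0.4 − 0.25 = 0.15.

0.15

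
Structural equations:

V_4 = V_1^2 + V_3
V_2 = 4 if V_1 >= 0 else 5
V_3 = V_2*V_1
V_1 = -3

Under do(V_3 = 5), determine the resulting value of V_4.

The intervention breaks the incoming arrows to V_3: V_3 = V_2*V_1 no longer applies, and V_3 = 5.
V_4 = V_1^2 + V_3  [with V_1=-3, V_3=5]  = 14

14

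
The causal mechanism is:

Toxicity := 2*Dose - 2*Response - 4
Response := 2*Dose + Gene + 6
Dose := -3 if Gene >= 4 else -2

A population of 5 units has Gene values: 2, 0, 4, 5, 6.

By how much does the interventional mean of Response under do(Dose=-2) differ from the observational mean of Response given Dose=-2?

2.4

Every unit gets Dose=-2 under the intervention. Response values become 4, 2, 6, 7, 8; E[Response|do(Dose=-2)] = 5.4.
E[Response|Dose=-2] averages over only the 2 units with Dose=-2 (Gene = 2, 0): Response = 4, 2, mean 3.
Difference = 5.4 − 3 = 2.4.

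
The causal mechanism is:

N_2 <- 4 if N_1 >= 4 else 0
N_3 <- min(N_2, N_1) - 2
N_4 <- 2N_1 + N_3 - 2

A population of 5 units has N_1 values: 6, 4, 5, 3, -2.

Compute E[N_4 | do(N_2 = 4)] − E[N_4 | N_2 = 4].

-5

Every unit gets N_2=4 under the intervention. N_4 values become 12, 8, 10, 5, -10; E[N_4|do(N_2=4)] = 5.
Conditioning on N_2=4 selects the 3 unit(s) with N_1 ∈ {6, 4, 5}. Their N_4 values: 12, 8, 10. Mean = 10.
Difference = 5 − 10 = -5.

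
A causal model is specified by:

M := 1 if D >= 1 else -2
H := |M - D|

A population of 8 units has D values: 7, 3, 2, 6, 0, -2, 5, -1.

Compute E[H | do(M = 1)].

The intervention sets M=1 in all 8 units regardless of D. Recomputing H per unit gives 6, 2, 1, 5, 1, 3, 4, 2; average 3.

3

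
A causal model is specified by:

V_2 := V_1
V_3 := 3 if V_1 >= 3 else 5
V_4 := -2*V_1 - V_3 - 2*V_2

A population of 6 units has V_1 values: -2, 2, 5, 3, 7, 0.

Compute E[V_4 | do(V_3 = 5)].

The intervention sets V_3=5 in all 6 units regardless of V_1. Recomputing V_4 per unit gives 3, -13, -25, -17, -33, -5; average -15.

-15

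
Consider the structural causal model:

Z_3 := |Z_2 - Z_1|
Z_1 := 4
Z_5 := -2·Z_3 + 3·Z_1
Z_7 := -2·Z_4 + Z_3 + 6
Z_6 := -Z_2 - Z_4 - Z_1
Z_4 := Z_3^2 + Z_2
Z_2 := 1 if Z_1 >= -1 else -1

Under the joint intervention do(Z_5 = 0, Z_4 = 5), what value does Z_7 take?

-1

Setting Z_5 = 0, Z_4 = 5 by intervention discards those variables' equations.
Z_2 = 1 if Z_1 >= -1 else -1  [with Z_1=4]  = 1
Z_3 = |Z_2 - Z_1|  [with Z_2=1, Z_1=4]  = 3
Z_7 = -2·Z_4 + Z_3 + 6  [with Z_4=5, Z_3=3]  = -1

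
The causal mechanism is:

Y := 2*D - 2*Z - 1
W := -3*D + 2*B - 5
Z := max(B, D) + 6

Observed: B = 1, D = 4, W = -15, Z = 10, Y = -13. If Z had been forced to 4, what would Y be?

-1

Intervening sets Z = 4 and removes its equation (Z := max(B, D) + 6).
Y = 2*D - 2*Z - 1  [with D=4, Z=4]  = -1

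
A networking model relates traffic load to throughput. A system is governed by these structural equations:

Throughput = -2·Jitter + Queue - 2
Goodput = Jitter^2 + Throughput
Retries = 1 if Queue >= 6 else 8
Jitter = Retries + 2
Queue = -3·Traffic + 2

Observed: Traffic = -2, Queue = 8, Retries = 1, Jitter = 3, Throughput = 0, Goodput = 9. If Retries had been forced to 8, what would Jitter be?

The intervention breaks the incoming arrows to Retries: Retries = 1 if Queue >= 6 else 8 no longer applies, and Retries = 8.
Jitter = Retries + 2  [with Retries=8]  = 10

10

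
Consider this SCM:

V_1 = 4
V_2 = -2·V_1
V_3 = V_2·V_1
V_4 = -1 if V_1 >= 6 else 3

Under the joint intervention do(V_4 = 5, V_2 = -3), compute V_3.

-12

Setting V_4 = 5, V_2 = -3 by intervention discards those variables' equations.
V_3 = V_2·V_1  [with V_2=-3, V_1=4]  = -12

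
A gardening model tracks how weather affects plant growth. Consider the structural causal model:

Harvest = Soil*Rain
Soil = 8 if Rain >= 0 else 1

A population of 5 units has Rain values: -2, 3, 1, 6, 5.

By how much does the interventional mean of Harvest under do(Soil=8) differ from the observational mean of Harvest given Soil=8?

-9.2

do(Soil=8) breaks Soil's dependence on Rain. With Soil=8 fixed, Harvest across the units is -16, 24, 8, 48, 40, mean 20.8.
Observing Soil=8 restricts to units where Soil's equation naturally yields 8: Rain ∈ {3, 1, 6, 5}. In that subpopulation Harvest = 24, 8, 48, 40, mean 30.
Difference = 20.8 − 30 = -9.2.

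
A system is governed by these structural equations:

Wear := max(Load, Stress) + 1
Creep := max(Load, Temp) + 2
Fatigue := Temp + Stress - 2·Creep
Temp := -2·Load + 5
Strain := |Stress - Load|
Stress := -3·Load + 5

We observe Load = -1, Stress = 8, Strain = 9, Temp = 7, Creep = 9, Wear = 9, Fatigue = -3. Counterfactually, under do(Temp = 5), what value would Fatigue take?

-1

The intervention breaks the incoming arrows to Temp: Temp := -2·Load + 5 no longer applies, and Temp = 5.
Stress = -3·Load + 5  [with Load=-1]  = 8
Creep = max(Load, Temp) + 2  [with Load=-1, Temp=5]  = 7
Fatigue = Temp + Stress - 2·Creep  [with Temp=5, Stress=8, Creep=7]  = -1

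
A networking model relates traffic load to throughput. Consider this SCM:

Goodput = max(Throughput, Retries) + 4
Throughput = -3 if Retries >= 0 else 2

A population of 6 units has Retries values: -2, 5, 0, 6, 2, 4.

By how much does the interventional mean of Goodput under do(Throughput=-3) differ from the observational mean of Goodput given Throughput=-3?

-0.9

The intervention sets Throughput=-3 in all 6 units regardless of Retries. Recomputing Goodput per unit gives 2, 9, 4, 10, 6, 8; average 6.5.
Conditioning on Throughput=-3 selects the 5 unit(s) with Retries ∈ {5, 0, 6, 2, 4}. Their Goodput values: 9, 4, 10, 6, 8. Mean = 7.4.
Difference = 6.5 − 7.4 = -0.9.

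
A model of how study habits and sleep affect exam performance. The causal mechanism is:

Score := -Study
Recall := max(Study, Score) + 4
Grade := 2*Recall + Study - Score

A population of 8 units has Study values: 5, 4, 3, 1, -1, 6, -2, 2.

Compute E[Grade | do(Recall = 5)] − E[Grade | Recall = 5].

do(Recall=5) breaks Recall's dependence on Study. With Recall=5 fixed, Grade across the units is 20, 18, 16, 12, 8, 22, 6, 14, mean 14.5.
E[Grade|Recall=5] averages over only the 2 units with Recall=5 (Study = 1, -1): Grade = 12, 8, mean 10.
Difference = 14.5 − 10 = 4.5.

4.5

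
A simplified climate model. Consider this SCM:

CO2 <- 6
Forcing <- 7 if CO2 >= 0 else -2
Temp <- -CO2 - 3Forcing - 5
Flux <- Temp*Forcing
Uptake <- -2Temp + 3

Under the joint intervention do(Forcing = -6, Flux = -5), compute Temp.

7

The joint intervention fixes Forcing = -6, Flux = -5, removing each variable's own equation.
Temp = -CO2 - 3Forcing - 5  [with CO2=6, Forcing=-6]  = 7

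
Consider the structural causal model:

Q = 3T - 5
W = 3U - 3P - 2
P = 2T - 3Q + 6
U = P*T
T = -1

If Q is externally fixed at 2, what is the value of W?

10

do(Q=2) replaces the equation Q = 3T - 5 with the constant Q = 2.
P = 2T - 3Q + 6  [with T=-1, Q=2]  = -2
U = P*T  [with P=-2, T=-1]  = 2
W = 3U - 3P - 2  [with U=2, P=-2]  = 10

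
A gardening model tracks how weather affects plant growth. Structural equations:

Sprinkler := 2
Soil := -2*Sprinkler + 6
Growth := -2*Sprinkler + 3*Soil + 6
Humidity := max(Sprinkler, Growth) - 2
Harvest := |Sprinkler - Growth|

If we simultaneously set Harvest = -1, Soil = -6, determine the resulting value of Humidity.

Setting Harvest = -1, Soil = -6 by intervention discards those variables' equations.
Growth = -2*Sprinkler + 3*Soil + 6  [with Sprinkler=2, Soil=-6]  = -16
Humidity = max(Sprinkler, Growth) - 2  [with Sprinkler=2, Growth=-16]  = 0

0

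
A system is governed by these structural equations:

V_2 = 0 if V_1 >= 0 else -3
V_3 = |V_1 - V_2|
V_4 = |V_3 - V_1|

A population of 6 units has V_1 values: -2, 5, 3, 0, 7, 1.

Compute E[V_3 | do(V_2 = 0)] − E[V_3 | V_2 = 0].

-0.2

The intervention sets V_2=0 in all 6 units regardless of V_1. Recomputing V_3 per unit gives 2, 5, 3, 0, 7, 1; average 3.
Observing V_2=0 restricts to units where V_2's equation naturally yields 0: V_1 ∈ {5, 3, 0, 7, 1}. In that subpopulation V_3 = 5, 3, 0, 7, 1, mean 3.2.
Difference = 3 − 3.2 = -0.2.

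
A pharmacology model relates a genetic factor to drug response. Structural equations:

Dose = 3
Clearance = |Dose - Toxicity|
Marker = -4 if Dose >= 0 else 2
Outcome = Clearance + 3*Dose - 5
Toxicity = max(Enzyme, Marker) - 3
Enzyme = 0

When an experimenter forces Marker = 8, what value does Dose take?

3

Under do(Marker=8), the mechanism Marker = -4 if Dose >= 0 else 2 is discarded; Marker is fixed at 8.
Dose is not downstream of the intervention, so its value is determined by the original equations.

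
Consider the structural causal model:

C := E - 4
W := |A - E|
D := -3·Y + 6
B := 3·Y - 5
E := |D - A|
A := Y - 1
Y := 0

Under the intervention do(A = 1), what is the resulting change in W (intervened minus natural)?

The intervention breaks the incoming arrows to A: A := Y - 1 no longer applies, and A = 1.
D = -3·Y + 6  [with Y=0]  = 6
E = |D - A|  [with D=6, A=1]  = 5
W = |A - E|  [with A=1, E=5]  = 4
Without intervention: D = -3·Y + 6  [with Y=0]  = 6; A = Y - 1  [with Y=0]  = -1; E = |D - A|  [with D=6, A=-1]  = 7; W = |A - E|  [with A=-1, E=7]  = 8.
Change = 4 − 8 = -4.

-4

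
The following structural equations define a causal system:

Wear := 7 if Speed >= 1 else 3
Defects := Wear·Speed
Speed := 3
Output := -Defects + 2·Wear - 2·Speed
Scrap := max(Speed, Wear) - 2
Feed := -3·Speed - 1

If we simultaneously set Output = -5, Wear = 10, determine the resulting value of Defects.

30

Under do(Output = -5, Wear = 10), each intervened variable's structural equation is replaced by its fixed value.
Defects = Wear·Speed  [with Wear=10, Speed=3]  = 30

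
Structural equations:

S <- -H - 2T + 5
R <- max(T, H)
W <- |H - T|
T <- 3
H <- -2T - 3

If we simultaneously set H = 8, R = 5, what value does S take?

The joint intervention fixes H = 8, R = 5, removing each variable's own equation.
S = -H - 2T + 5  [with H=8, T=3]  = -9

-9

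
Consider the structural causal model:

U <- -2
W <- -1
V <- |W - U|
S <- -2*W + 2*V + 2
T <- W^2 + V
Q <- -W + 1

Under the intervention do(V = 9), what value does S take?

22

The intervention breaks the incoming arrows to V: V <- |W - U| no longer applies, and V = 9.
S = -2*W + 2*V + 2  [with W=-1, V=9]  = 22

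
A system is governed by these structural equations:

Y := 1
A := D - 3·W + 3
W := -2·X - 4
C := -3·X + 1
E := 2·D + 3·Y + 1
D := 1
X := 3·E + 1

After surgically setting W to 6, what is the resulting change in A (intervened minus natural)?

The intervention breaks the incoming arrows to W: W := -2·X - 4 no longer applies, and W = 6.
A = D - 3·W + 3  [with D=1, W=6]  = -14
Without intervention: E = 2·D + 3·Y + 1  [with D=1, Y=1]  = 6; X = 3·E + 1  [with E=6]  = 19; W = -2·X - 4  [with X=19]  = -42; A = D - 3·W + 3  [with D=1, W=-42]  = 130.
Change = -14 − 130 = -144.

-144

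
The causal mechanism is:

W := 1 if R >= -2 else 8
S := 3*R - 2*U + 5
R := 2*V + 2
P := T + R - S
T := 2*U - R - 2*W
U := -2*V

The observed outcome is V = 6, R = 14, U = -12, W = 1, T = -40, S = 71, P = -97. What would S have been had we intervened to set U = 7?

33

The intervention breaks the incoming arrows to U: U := -2*V no longer applies, and U = 7.
R = 2*V + 2  [with V=6]  = 14
S = 3*R - 2*U + 5  [with R=14, U=7]  = 33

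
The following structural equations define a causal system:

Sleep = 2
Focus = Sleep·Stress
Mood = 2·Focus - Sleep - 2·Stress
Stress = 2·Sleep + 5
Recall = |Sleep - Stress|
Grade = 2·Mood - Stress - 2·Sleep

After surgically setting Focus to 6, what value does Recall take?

do(Focus=6) replaces the equation Focus = Sleep·Stress with the constant Focus = 6.
Recall is not downstream of the intervention, so its value is determined by the original equations.
Stress = 2·Sleep + 5  [with Sleep=2]  = 9
Recall = |Sleep - Stress|  [with Sleep=2, Stress=9]  = 7

7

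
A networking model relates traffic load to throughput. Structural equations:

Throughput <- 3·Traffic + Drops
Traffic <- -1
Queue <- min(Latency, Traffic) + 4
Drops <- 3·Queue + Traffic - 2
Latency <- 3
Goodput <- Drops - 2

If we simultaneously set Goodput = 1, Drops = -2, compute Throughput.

Setting Goodput = 1, Drops = -2 by intervention discards those variables' equations.
Throughput = 3·Traffic + Drops  [with Traffic=-1, Drops=-2]  = -5

-5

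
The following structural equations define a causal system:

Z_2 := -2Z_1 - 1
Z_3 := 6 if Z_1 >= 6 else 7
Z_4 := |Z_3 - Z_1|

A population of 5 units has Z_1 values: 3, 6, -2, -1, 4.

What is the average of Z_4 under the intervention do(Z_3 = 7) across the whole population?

5

Every unit gets Z_3=7 under the intervention. Z_4 values become 4, 1, 9, 8, 3; E[Z_4|do(Z_3=7)] = 5.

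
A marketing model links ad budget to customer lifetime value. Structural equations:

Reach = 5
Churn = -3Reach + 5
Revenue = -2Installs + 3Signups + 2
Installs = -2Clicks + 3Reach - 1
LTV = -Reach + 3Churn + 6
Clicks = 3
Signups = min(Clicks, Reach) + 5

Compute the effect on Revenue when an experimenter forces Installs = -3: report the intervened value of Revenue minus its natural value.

The intervention breaks the incoming arrows to Installs: Installs = -2Clicks + 3Reach - 1 no longer applies, and Installs = -3.
Signups = min(Clicks, Reach) + 5  [with Clicks=3, Reach=5]  = 8
Revenue = -2Installs + 3Signups + 2  [with Installs=-3, Signups=8]  = 32
Without intervention: Installs = -2Clicks + 3Reach - 1  [with Clicks=3, Reach=5]  = 8; Signups = min(Clicks, Reach) + 5  [with Clicks=3, Reach=5]  = 8; Revenue = -2Installs + 3Signups + 2  [with Installs=8, Signups=8]  = 10.
Change = 32 − 10 = 22.

22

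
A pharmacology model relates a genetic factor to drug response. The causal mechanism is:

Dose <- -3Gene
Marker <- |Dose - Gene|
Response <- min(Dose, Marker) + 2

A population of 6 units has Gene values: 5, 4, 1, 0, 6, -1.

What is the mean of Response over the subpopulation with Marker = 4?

Conditioning on Marker=4 selects the 2 unit(s) with Gene ∈ {1, -1}. Their Response values: -1, 5. Mean = 2.

2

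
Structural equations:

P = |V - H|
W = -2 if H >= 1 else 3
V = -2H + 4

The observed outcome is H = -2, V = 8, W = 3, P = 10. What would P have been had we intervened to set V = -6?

Under do(V=-6), the mechanism V = -2H + 4 is discarded; V is fixed at -6.
P = |V - H|  [with V=-6, H=-2]  = 4

4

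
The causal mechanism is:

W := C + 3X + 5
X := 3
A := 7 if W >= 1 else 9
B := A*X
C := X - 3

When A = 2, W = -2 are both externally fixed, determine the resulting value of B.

6

The joint intervention fixes A = 2, W = -2, removing each variable's own equation.
B = A*X  [with A=2, X=3]  = 6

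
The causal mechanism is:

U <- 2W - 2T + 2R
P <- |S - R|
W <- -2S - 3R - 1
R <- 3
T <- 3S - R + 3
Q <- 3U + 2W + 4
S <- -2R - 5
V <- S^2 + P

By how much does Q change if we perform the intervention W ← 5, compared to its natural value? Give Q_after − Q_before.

Under do(W=5), the mechanism W <- -2S - 3R - 1 is discarded; W is fixed at 5.
S = -2R - 5  [with R=3]  = -11
T = 3S - R + 3  [with S=-11, R=3]  = -33
U = 2W - 2T + 2R  [with W=5, T=-33, R=3]  = 82
Q = 3U + 2W + 4  [with U=82, W=5]  = 260
Without intervention: S = -2R - 5  [with R=3]  = -11; T = 3S - R + 3  [with S=-11, R=3]  = -33; W = -2S - 3R - 1  [with S=-11, R=3]  = 12; U = 2W - 2T + 2R  [with W=12, T=-33, R=3]  = 96; Q = 3U + 2W + 4  [with U=96, W=12]  = 316.
Change = 260 − 316 = -56.

-56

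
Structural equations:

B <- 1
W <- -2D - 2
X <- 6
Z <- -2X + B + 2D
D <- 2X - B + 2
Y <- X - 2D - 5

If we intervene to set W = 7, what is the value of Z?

The intervention breaks the incoming arrows to W: W <- -2D - 2 no longer applies, and W = 7.
Since Z is not a descendant of the intervened variable, it is unaffected.
D = 2X - B + 2  [with X=6, B=1]  = 13
Z = -2X + B + 2D  [with X=6, B=1, D=13]  = 15

15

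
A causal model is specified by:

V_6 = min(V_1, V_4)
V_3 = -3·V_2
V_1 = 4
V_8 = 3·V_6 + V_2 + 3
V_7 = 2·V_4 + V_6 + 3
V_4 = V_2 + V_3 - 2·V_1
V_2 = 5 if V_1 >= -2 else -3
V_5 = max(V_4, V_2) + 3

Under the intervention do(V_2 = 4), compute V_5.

do(V_2=4) replaces the equation V_2 = 5 if V_1 >= -2 else -3 with the constant V_2 = 4.
V_3 = -3·V_2  [with V_2=4]  = -12
V_4 = V_2 + V_3 - 2·V_1  [with V_2=4, V_3=-12, V_1=4]  = -16
V_5 = max(V_4, V_2) + 3  [with V_4=-16, V_2=4]  = 7

7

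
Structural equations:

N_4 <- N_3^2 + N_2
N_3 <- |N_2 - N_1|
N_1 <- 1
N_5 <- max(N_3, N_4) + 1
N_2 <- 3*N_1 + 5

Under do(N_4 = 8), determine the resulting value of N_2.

The intervention breaks the incoming arrows to N_4: N_4 <- N_3^2 + N_2 no longer applies, and N_4 = 8.
Since N_2 is not a descendant of the intervened variable, it is unaffected.
N_2 = 3*N_1 + 5  [with N_1=1]  = 8

8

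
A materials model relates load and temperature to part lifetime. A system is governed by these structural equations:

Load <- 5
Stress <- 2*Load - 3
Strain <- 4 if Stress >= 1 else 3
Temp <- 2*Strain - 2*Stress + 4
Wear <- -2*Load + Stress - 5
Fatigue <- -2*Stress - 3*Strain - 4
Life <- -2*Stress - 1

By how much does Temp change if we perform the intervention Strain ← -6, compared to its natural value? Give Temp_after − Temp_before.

The intervention breaks the incoming arrows to Strain: Strain <- 4 if Stress >= 1 else 3 no longer applies, and Strain = -6.
Stress = 2*Load - 3  [with Load=5]  = 7
Temp = 2*Strain - 2*Stress + 4  [with Strain=-6, Stress=7]  = -22
Without intervention: Stress = 2*Load - 3  [with Load=5]  = 7; Strain = 4 if Stress >= 1 else 3  [with Stress=7]  = 4; Temp = 2*Strain - 2*Stress + 4  [with Strain=4, Stress=7]  = -2.
Change = -22 − (-2) = -20.

-20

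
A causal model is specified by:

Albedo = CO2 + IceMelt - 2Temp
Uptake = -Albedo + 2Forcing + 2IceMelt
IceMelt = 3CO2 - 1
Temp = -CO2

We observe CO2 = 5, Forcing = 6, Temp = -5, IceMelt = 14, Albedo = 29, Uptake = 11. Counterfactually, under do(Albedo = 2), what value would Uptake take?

The intervention breaks the incoming arrows to Albedo: Albedo = CO2 + IceMelt - 2Temp no longer applies, and Albedo = 2.
IceMelt = 3CO2 - 1  [with CO2=5]  = 14
Uptake = -Albedo + 2Forcing + 2IceMelt  [with Albedo=2, Forcing=6, IceMelt=14]  = 38

38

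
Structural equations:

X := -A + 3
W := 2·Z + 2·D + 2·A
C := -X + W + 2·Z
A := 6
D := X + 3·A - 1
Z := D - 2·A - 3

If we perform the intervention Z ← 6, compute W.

Intervening sets Z = 6 and removes its equation (Z := D - 2·A - 3).
X = -A + 3  [with A=6]  = -3
D = X + 3·A - 1  [with X=-3, A=6]  = 14
W = 2·Z + 2·D + 2·A  [with Z=6, D=14, A=6]  = 52

52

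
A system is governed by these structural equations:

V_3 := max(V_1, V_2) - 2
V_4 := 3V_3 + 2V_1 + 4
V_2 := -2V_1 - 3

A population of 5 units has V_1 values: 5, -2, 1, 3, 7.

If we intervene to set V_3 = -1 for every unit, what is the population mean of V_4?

6.6

Every unit gets V_3=-1 under the intervention. V_4 values become 11, -3, 3, 7, 15; E[V_4|do(V_3=-1)] = 6.6.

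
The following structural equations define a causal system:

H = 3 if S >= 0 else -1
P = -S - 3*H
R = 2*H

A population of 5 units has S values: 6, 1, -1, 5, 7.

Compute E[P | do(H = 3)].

-12.6

Under do(H=3), H's equation is replaced by H=3 for every unit. Per-unit P: -15, -10, -8, -14, -16. Mean = -12.6.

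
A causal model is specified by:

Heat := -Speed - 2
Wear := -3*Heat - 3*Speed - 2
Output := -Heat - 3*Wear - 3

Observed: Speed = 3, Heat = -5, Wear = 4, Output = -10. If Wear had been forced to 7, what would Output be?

-19

The intervention breaks the incoming arrows to Wear: Wear := -3*Heat - 3*Speed - 2 no longer applies, and Wear = 7.
Heat = -Speed - 2  [with Speed=3]  = -5
Output = -Heat - 3*Wear - 3  [with Heat=-5, Wear=7]  = -19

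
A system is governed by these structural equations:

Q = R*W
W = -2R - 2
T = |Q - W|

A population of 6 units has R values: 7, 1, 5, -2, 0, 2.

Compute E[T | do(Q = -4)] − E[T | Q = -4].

2

Every unit gets Q=-4 under the intervention. T values become 12, 0, 8, 6, 2, 2; E[T|do(Q=-4)] = 5.
Observing Q=-4 restricts to units where Q's equation naturally yields -4: R ∈ {1, -2}. In that subpopulation T = 0, 6, mean 3.
Difference = 5 − 3 = 2.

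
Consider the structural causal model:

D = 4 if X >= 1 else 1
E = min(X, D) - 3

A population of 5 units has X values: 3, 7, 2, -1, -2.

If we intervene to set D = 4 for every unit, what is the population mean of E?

Under do(D=4), D's equation is replaced by D=4 for every unit. Per-unit E: 0, 1, -1, -4, -5. Mean = -1.8.

-1.8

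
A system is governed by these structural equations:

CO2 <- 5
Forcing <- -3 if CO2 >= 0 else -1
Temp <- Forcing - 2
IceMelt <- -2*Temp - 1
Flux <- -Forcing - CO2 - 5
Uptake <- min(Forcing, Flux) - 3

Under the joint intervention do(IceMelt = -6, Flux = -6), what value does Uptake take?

The joint intervention fixes IceMelt = -6, Flux = -6, removing each variable's own equation.
Forcing = -3 if CO2 >= 0 else -1  [with CO2=5]  = -3
Uptake = min(Forcing, Flux) - 3  [with Forcing=-3, Flux=-6]  = -9

-9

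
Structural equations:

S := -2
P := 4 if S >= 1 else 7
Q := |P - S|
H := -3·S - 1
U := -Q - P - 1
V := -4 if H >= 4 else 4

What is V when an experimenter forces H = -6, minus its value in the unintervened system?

Under do(H=-6), the mechanism H := -3·S - 1 is discarded; H is fixed at -6.
V = -4 if H >= 4 else 4  [with H=-6]  = 4
Without intervention: H = -3·S - 1  [with S=-2]  = 5; V = -4 if H >= 4 else 4  [with H=5]  = -4.
Change = 4 − (-4) = 8.

8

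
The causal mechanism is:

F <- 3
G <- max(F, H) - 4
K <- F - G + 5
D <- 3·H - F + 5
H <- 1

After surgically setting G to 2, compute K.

6

The intervention breaks the incoming arrows to G: G <- max(F, H) - 4 no longer applies, and G = 2.
K = F - G + 5  [with F=3, G=2]  = 6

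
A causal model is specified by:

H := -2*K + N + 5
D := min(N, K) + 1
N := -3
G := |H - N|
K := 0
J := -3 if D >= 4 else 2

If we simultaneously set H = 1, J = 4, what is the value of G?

4

Setting H = 1, J = 4 by intervention discards those variables' equations.
G = |H - N|  [with H=1, N=-3]  = 4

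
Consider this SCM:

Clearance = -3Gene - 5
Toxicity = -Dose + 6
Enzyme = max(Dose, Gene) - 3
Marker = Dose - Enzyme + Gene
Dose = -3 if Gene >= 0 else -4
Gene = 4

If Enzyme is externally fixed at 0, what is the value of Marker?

1

The intervention breaks the incoming arrows to Enzyme: Enzyme = max(Dose, Gene) - 3 no longer applies, and Enzyme = 0.
Dose = -3 if Gene >= 0 else -4  [with Gene=4]  = -3
Marker = Dose - Enzyme + Gene  [with Dose=-3, Enzyme=0, Gene=4]  = 1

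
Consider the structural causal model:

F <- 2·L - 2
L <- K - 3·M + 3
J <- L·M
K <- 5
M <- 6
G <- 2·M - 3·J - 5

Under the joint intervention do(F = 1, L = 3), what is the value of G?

Under do(F = 1, L = 3), each intervened variable's structural equation is replaced by its fixed value.
J = L·M  [with L=3, M=6]  = 18
G = 2·M - 3·J - 5  [with M=6, J=18]  = -47

-47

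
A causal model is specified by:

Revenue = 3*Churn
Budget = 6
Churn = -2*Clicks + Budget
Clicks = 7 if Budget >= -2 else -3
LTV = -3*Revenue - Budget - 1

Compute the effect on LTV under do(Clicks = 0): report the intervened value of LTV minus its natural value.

do(Clicks=0) replaces the equation Clicks = 7 if Budget >= -2 else -3 with the constant Clicks = 0.
Churn = -2*Clicks + Budget  [with Clicks=0, Budget=6]  = 6
Revenue = 3*Churn  [with Churn=6]  = 18
LTV = -3*Revenue - Budget - 1  [with Revenue=18, Budget=6]  = -61
Without intervention: Clicks = 7 if Budget >= -2 else -3  [with Budget=6]  = 7; Churn = -2*Clicks + Budget  [with Clicks=7, Budget=6]  = -8; Revenue = 3*Churn  [with Churn=-8]  = -24; LTV = -3*Revenue - Budget - 1  [with Revenue=-24, Budget=6]  = 65.
Change = -61 − 65 = -126.

-126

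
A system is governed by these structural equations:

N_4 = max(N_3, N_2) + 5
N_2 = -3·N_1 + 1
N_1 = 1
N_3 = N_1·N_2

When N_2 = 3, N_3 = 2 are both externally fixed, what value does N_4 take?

8

Setting N_2 = 3, N_3 = 2 by intervention discards those variables' equations.
N_4 = max(N_3, N_2) + 5  [with N_3=2, N_2=3]  = 8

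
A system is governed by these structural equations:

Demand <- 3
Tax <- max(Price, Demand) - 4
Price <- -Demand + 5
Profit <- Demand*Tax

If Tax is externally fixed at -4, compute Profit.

-12

The intervention breaks the incoming arrows to Tax: Tax <- max(Price, Demand) - 4 no longer applies, and Tax = -4.
Profit = Demand*Tax  [with Demand=3, Tax=-4]  = -12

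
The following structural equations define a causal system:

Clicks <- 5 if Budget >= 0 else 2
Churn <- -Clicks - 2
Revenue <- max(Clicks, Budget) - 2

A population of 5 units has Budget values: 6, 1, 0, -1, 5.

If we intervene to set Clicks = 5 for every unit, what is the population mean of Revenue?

3.2

Every unit gets Clicks=5 under the intervention. Revenue values become 4, 3, 3, 3, 3; E[Revenue|do(Clicks=5)] = 3.2.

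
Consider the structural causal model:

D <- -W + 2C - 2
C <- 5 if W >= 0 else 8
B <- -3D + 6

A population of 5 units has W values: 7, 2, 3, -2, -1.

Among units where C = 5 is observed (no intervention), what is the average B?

-6

Observing C=5 restricts to units where C's equation naturally yields 5: W ∈ {7, 2, 3}. In that subpopulation B = 3, -12, -9, mean -6.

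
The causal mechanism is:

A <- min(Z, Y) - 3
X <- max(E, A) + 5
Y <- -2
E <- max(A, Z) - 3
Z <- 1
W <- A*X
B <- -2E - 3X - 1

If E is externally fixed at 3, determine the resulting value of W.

Under do(E=3), the mechanism E <- max(A, Z) - 3 is discarded; E is fixed at 3.
A = min(Z, Y) - 3  [with Z=1, Y=-2]  = -5
X = max(E, A) + 5  [with E=3, A=-5]  = 8
W = A*X  [with A=-5, X=8]  = -40

-40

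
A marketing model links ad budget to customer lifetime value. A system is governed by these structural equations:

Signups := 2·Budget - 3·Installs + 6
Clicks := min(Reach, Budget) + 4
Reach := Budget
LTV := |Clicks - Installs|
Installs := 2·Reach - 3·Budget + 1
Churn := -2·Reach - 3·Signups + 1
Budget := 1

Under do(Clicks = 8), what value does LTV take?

The intervention breaks the incoming arrows to Clicks: Clicks := min(Reach, Budget) + 4 no longer applies, and Clicks = 8.
Reach = Budget  [with Budget=1]  = 1
Installs = 2·Reach - 3·Budget + 1  [with Reach=1, Budget=1]  = 0
LTV = |Clicks - Installs|  [with Clicks=8, Installs=0]  = 8

8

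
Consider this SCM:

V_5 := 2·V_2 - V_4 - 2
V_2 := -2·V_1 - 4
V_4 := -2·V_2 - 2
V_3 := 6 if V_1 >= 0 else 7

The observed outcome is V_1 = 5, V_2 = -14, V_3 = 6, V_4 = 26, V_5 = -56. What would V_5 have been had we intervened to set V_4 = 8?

-38

Intervening sets V_4 = 8 and removes its equation (V_4 := -2·V_2 - 2).
V_2 = -2·V_1 - 4  [with V_1=5]  = -14
V_5 = 2·V_2 - V_4 - 2  [with V_2=-14, V_4=8]  = -38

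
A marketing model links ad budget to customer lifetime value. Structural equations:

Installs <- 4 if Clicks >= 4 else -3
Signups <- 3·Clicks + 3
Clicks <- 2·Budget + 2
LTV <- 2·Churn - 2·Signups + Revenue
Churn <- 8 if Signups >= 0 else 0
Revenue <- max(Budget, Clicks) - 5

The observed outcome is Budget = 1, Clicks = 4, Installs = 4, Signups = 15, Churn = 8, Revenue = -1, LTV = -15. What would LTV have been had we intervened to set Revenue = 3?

-11

Intervening sets Revenue = 3 and removes its equation (Revenue <- max(Budget, Clicks) - 5).
Clicks = 2·Budget + 2  [with Budget=1]  = 4
Signups = 3·Clicks + 3  [with Clicks=4]  = 15
Churn = 8 if Signups >= 0 else 0  [with Signups=15]  = 8
LTV = 2·Churn - 2·Signups + Revenue  [with Churn=8, Signups=15, Revenue=3]  = -11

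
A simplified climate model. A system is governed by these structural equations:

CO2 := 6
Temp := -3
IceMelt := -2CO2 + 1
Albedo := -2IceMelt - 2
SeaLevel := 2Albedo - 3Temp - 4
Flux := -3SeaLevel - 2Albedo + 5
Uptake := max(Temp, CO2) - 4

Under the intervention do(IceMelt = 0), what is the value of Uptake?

The intervention breaks the incoming arrows to IceMelt: IceMelt := -2CO2 + 1 no longer applies, and IceMelt = 0.
Uptake is not downstream of the intervention, so its value is determined by the original equations.
Uptake = max(Temp, CO2) - 4  [with Temp=-3, CO2=6]  = 2

2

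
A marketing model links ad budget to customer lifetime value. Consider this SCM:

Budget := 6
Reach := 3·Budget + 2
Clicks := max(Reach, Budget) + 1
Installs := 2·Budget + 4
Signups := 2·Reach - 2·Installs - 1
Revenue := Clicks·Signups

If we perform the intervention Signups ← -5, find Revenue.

The intervention breaks the incoming arrows to Signups: Signups := 2·Reach - 2·Installs - 1 no longer applies, and Signups = -5.
Reach = 3·Budget + 2  [with Budget=6]  = 20
Clicks = max(Reach, Budget) + 1  [with Reach=20, Budget=6]  = 21
Revenue = Clicks·Signups  [with Clicks=21, Signups=-5]  = -105

-105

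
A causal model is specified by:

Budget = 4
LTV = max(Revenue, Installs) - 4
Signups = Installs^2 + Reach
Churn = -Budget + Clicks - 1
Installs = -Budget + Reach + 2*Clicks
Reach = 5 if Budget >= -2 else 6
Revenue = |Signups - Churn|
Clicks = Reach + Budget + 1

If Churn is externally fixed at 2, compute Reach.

do(Churn=2) replaces the equation Churn = -Budget + Clicks - 1 with the constant Churn = 2.
Reach is not downstream of the intervention, so its value is determined by the original equations.
Reach = 5 if Budget >= -2 else 6  [with Budget=4]  = 5

5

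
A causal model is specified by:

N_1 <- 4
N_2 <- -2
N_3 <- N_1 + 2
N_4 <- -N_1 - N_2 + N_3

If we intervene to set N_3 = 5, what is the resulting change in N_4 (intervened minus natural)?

The intervention breaks the incoming arrows to N_3: N_3 <- N_1 + 2 no longer applies, and N_3 = 5.
N_4 = -N_1 - N_2 + N_3  [with N_1=4, N_2=-2, N_3=5]  = 3
Without intervention: N_3 = N_1 + 2  [with N_1=4]  = 6; N_4 = -N_1 - N_2 + N_3  [with N_1=4, N_2=-2, N_3=6]  = 4.
Change = 3 − 4 = -1.

-1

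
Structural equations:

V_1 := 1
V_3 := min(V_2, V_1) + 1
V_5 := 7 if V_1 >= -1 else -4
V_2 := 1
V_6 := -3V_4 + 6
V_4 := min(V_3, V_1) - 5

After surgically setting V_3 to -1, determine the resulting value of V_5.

do(V_3=-1) replaces the equation V_3 := min(V_2, V_1) + 1 with the constant V_3 = -1.
V_5 is not downstream of the intervention, so its value is determined by the original equations.
V_5 = 7 if V_1 >= -1 else -4  [with V_1=1]  = 7

7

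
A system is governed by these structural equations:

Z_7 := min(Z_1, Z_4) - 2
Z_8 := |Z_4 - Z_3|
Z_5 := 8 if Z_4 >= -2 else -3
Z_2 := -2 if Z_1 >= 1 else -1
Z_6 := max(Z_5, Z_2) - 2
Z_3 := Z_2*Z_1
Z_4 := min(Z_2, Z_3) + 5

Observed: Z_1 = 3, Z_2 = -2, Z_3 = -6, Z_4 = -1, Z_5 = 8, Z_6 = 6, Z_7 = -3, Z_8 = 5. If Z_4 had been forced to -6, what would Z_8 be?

do(Z_4=-6) replaces the equation Z_4 := min(Z_2, Z_3) + 5 with the constant Z_4 = -6.
Z_2 = -2 if Z_1 >= 1 else -1  [with Z_1=3]  = -2
Z_3 = Z_2*Z_1  [with Z_2=-2, Z_1=3]  = -6
Z_8 = |Z_4 - Z_3|  [with Z_4=-6, Z_3=-6]  = 0

0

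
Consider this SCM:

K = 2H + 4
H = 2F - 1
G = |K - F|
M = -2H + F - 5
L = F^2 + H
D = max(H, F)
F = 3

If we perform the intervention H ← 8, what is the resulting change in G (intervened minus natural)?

6

Under do(H=8), the mechanism H = 2F - 1 is discarded; H is fixed at 8.
K = 2H + 4  [with H=8]  = 20
G = |K - F|  [with K=20, F=3]  = 17
Without intervention: H = 2F - 1  [with F=3]  = 5; K = 2H + 4  [with H=5]  = 14; G = |K - F|  [with K=14, F=3]  = 11.
Change = 17 − 11 = 6.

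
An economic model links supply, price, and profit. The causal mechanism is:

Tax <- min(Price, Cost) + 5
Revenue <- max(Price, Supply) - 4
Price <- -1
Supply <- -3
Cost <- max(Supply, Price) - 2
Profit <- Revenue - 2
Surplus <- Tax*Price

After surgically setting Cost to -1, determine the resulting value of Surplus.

The intervention breaks the incoming arrows to Cost: Cost <- max(Supply, Price) - 2 no longer applies, and Cost = -1.
Tax = min(Price, Cost) + 5  [with Price=-1, Cost=-1]  = 4
Surplus = Tax*Price  [with Tax=4, Price=-1]  = -4

-4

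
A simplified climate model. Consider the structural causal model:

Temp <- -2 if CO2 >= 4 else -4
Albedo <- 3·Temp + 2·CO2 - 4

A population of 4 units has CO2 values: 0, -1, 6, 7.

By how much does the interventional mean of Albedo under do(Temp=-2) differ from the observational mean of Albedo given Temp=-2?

do(Temp=-2) breaks Temp's dependence on CO2. With Temp=-2 fixed, Albedo across the units is -10, -12, 2, 4, mean -4.
E[Albedo|Temp=-2] averages over only the 2 units with Temp=-2 (CO2 = 6, 7): Albedo = 2, 4, mean 3.
Difference = -4 − 3 = -7.

-7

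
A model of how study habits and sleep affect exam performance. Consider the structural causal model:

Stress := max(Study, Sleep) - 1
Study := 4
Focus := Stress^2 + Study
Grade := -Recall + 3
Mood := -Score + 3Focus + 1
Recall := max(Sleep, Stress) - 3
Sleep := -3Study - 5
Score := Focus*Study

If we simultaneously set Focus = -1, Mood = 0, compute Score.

-4

Setting Focus = -1, Mood = 0 by intervention discards those variables' equations.
Score = Focus*Study  [with Focus=-1, Study=4]  = -4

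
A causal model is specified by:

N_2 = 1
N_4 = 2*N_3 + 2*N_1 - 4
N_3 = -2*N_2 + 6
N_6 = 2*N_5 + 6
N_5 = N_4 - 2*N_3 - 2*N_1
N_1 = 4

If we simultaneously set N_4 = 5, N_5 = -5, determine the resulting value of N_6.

The joint intervention fixes N_4 = 5, N_5 = -5, removing each variable's own equation.
N_6 = 2*N_5 + 6  [with N_5=-5]  = -4

-4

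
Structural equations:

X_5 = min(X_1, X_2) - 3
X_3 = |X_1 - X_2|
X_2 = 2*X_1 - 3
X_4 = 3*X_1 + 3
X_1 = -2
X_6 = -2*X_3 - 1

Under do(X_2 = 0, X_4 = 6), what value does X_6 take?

-5

The joint intervention fixes X_2 = 0, X_4 = 6, removing each variable's own equation.
X_3 = |X_1 - X_2|  [with X_1=-2, X_2=0]  = 2
X_6 = -2*X_3 - 1  [with X_3=2]  = -5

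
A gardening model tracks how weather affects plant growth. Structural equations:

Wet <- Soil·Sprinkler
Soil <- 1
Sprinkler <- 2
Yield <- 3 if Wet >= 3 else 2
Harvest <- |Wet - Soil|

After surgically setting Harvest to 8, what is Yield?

2

The intervention breaks the incoming arrows to Harvest: Harvest <- |Wet - Soil| no longer applies, and Harvest = 8.
Since Yield is not a descendant of the intervened variable, it is unaffected.
Wet = Soil·Sprinkler  [with Soil=1, Sprinkler=2]  = 2
Yield = 3 if Wet >= 3 else 2  [with Wet=2]  = 2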